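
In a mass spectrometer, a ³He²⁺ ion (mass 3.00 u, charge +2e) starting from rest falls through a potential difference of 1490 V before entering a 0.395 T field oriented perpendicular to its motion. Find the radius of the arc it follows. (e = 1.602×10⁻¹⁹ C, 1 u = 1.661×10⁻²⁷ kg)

r ≈ 0.0172 m

Acceleration: |q|V = ½mv² ⇒ v = √(2|q|V/m) = √(2·3.204×10⁻¹⁹·1490/4.983×10⁻²⁷) ≈ 4.377×10⁵ m/s.
In the field: r = mv/(|q|B) = (4.983×10⁻²⁷)(4.377×10⁵)/((3.204×10⁻¹⁹)(0.395)) ≈ 0.0172 m.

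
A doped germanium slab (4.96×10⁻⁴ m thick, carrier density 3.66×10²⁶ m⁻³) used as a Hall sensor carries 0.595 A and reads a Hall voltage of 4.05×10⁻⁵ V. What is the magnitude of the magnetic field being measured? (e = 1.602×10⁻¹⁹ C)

B ≈ 1.98 T

From V_H = IB/(n e t), B = V_H n e t / I.
B = (4.05×10⁻⁵)(3.66×10²⁶)(1.602×10⁻¹⁹)(4.96×10⁻⁴)/0.595 ≈ 1.98 T.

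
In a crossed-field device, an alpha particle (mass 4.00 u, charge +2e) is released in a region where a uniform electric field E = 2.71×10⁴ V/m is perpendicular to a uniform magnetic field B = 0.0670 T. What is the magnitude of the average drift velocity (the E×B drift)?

The steady drift has the magnetic force balancing the electric force, so v_d = E/B.
v_d = 2.71×10⁴/0.0670 = 4.04×10⁵ m/s.

v_d ≈ 4.04×10⁵ m/s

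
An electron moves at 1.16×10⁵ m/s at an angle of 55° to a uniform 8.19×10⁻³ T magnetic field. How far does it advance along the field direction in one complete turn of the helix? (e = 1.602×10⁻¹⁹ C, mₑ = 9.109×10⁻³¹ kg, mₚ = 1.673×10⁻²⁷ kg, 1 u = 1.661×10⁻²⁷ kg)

p ≈ 2.90×10⁻⁴ m

v∥ = v cosθ = 1.16×10⁵·cos55° ≈ 6.653×10⁴ m/s.
T = 2πm/(|q|B) = 2π(9.109×10⁻³¹)/((1.602×10⁻¹⁹)(8.19×10⁻³)) ≈ 4.362×10⁻⁹ s.
pitch = v∥ T = (6.653×10⁴)(4.362×10⁻⁹) ≈ 2.90×10⁻⁴ m.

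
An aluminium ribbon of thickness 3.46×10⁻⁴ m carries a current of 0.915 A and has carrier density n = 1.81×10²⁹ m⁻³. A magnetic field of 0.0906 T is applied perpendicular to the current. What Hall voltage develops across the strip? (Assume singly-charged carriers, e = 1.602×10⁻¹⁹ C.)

V_H = IB/(n e t).
V_H = (0.915)(0.0906)/((1.81×10²⁹)(1.602×10⁻¹⁹)(3.46×10⁻⁴)) ≈ 8.26×10⁻⁹ V.

V_H ≈ 8.26×10⁻⁹ V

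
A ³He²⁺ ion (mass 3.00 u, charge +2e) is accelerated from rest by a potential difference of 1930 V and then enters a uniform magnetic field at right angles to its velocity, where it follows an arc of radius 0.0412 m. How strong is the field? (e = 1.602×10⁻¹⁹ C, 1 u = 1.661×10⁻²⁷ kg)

B ≈ 0.188 T

v = √(2|q|V/m) = √(2·3.204×10⁻¹⁹·1930/4.983×10⁻²⁷) ≈ 4.982×10⁵ m/s.
B = mv/(|q|r) = (4.983×10⁻²⁷)(4.982×10⁵)/((3.204×10⁻¹⁹)(0.0412)) ≈ 0.188 T.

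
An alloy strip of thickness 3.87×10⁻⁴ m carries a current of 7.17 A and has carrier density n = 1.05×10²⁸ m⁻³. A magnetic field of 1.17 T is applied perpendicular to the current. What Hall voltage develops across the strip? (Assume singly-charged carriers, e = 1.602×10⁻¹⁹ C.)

V_H = IB/(n e t).
V_H = (7.17)(1.17)/((1.05×10²⁸)(1.602×10⁻¹⁹)(3.87×10⁻⁴)) ≈ 1.29×10⁻⁵ V.

V_H ≈ 1.29×10⁻⁵ V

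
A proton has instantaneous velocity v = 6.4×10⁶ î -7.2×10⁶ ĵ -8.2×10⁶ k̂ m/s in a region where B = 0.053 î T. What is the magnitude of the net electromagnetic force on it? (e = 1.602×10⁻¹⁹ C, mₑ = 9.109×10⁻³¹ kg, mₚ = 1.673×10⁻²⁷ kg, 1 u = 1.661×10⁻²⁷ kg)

v×B = (0, -4.35×10⁵, 3.82×10⁵) N/C.
F = q v×B = (1.602×10⁻¹⁹ C)·(0, -4.35×10⁵, 3.82×10⁵) = (0, -6.96×10⁻¹⁴, 6.11×10⁻¹⁴) N.
|F| = 9.27×10⁻¹⁴ N.

|F| ≈ 9.27×10⁻¹⁴ N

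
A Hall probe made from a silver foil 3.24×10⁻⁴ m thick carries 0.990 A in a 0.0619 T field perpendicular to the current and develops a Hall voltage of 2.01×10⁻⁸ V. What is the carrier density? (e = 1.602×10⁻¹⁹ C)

From V_H = IB/(n e t), n = IB/(V_H e t).
n = (0.990)(0.0619)/((2.01×10⁻⁸)(1.602×10⁻¹⁹)(3.24×10⁻⁴)) ≈ 5.87×10²⁸ m⁻³.

n ≈ 5.87×10²⁸ m⁻³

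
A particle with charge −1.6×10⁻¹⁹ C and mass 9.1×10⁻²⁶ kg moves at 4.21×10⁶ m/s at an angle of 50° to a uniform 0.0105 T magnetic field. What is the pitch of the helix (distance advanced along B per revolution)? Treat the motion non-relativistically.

v∥ = v cosθ = 4.21×10⁶·cos50° ≈ 2.706×10⁶ m/s.
T = 2πm/(|q|B) = 2π(9.1×10⁻²⁶)/((1.6×10⁻¹⁹)(0.0105)) ≈ 3.403×10⁻⁴ s.
pitch = v∥ T = (2.706×10⁶)(3.403×10⁻⁴) ≈ 921 m.

p ≈ 921 m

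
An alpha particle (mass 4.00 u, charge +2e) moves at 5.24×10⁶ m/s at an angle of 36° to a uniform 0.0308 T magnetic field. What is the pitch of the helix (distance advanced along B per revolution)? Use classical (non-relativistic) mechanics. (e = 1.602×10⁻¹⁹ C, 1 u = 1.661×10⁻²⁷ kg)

v∥ = v cosθ = 5.24×10⁶·cos36° ≈ 4.239×10⁶ m/s.
T = 2πm/(|q|B) = 2π(6.644×10⁻²⁷)/((3.204×10⁻¹⁹)(0.0308)) ≈ 4.230×10⁻⁶ s.
pitch = v∥ T = (4.239×10⁶)(4.230×10⁻⁶) ≈ 17.9 m.

p ≈ 17.9 m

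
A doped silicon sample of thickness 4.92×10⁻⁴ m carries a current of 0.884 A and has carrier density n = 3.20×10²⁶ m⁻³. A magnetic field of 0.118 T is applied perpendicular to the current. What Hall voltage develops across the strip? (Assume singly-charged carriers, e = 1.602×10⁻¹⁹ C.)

V_H ≈ 4.14×10⁻⁶ V

V_H = IB/(n e t).
V_H = (0.884)(0.118)/((3.20×10²⁶)(1.602×10⁻¹⁹)(4.92×10⁻⁴)) ≈ 4.14×10⁻⁶ V.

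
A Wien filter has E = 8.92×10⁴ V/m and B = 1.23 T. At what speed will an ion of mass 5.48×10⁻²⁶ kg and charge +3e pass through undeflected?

v = 7.25×10⁴ m/s

For undeflected motion the electric and magnetic forces balance: qE = qvB.
v = E/B = 8.92×10⁴/1.23 = 7.25×10⁴ m/s.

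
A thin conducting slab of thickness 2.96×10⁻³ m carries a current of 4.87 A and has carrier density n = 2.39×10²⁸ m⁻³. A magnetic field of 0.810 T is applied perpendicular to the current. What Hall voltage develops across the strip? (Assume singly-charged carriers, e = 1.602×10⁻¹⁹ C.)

V_H ≈ 3.48×10⁻⁷ V

V_H = IB/(n e t).
V_H = (4.87)(0.810)/((2.39×10²⁸)(1.602×10⁻¹⁹)(2.96×10⁻³)) ≈ 3.48×10⁻⁷ V.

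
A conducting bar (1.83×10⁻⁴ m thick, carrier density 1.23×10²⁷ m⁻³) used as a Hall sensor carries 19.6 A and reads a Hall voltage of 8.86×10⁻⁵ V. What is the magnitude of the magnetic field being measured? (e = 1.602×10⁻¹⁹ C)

B ≈ 0.163 T

From V_H = IB/(n e t), B = V_H n e t / I.
B = (8.86×10⁻⁵)(1.23×10²⁷)(1.602×10⁻¹⁹)(1.83×10⁻⁴)/19.6 ≈ 0.163 T.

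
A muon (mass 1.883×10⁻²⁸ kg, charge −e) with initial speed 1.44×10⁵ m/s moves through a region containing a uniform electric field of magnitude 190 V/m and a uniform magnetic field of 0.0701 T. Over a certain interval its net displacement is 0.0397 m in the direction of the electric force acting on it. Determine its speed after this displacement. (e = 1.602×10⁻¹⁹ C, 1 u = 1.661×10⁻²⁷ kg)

v_f ≈ 1.83×10⁵ m/s

B does no work; ΔKE = |q|E d.
½mv_f² = ½mv₀² + |q|Ed = ½(1.883×10⁻²⁸)(1.44×10⁵)² + (1.602×10⁻¹⁹)(190)(0.0397) ≈ 1.952×10⁻¹⁸ J + 1.208×10⁻¹⁸ J ≈ 3.161×10⁻¹⁸ J.
v_f = √(2·3.161×10⁻¹⁸/1.883×10⁻²⁸) ≈ 1.83×10⁵ m/s.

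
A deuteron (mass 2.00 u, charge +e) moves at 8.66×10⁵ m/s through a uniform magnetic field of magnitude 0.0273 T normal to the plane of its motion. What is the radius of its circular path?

The magnetic force provides the centripetal force: |q|vB = mv²/r.
r = mv/(|q|B) = (3.322×10⁻²⁷)(8.66×10⁵)/((1.602×10⁻¹⁹)(0.0273)) ≈ 0.658 m.

r ≈ 0.658 m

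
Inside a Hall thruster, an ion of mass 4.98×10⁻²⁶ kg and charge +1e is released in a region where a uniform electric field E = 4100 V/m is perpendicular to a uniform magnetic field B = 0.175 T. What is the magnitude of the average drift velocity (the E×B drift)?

The steady drift has the magnetic force balancing the electric force, so v_d = E/B.
v_d = 4100/0.175 = 2.34×10⁴ m/s.

v_d ≈ 2.34×10⁴ m/s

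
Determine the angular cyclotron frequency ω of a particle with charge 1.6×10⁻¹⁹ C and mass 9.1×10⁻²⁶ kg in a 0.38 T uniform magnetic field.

ω = |q|B/m.
ω = (1.6×10⁻¹⁹)(0.38)/9.1×10⁻²⁶ ≈ 6.7×10⁵ rad/s.

ω ≈ 6.7×10⁵ rad/s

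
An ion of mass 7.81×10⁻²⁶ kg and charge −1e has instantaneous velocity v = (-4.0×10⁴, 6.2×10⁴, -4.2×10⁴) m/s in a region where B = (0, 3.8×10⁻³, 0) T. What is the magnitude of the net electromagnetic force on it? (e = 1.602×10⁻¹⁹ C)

|F| ≈ 3.53×10⁻¹⁷ N

v×B = (160, 0, -152) N/C.
F = q v×B = (−1.602×10⁻¹⁹ C)·(160, 0, -152) = (-2.56×10⁻¹⁷, 0, 2.44×10⁻¹⁷) N.
|F| = 3.53×10⁻¹⁷ N.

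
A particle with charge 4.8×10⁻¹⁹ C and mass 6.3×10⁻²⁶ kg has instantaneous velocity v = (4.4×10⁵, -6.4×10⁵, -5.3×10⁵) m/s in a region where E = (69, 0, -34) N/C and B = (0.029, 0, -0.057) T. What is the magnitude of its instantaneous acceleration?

v×B = (3.65×10⁴, 9710, 1.86×10⁴) N/C.
E + v×B = (3.65×10⁴, 9710, 1.85×10⁴) N/C.
F = q(E + v×B) = (4.8×10⁻¹⁹ C)·(3.65×10⁴, 9710, 1.85×10⁴) = (1.75×10⁻¹⁴, 4.66×10⁻¹⁵, 8.89×10⁻¹⁵) N.
|a| = |F|/m = 2.021×10⁻¹⁴/6.3×10⁻²⁶ ≈ 3.21×10¹¹ m/s².

|a| ≈ 3.21×10¹¹ m/s²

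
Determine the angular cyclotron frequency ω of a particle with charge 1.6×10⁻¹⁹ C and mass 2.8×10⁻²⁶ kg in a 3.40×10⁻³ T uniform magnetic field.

ω = |q|B/m.
ω = (1.6×10⁻¹⁹)(3.40×10⁻³)/2.8×10⁻²⁶ ≈ 1.94×10⁴ rad/s.

ω ≈ 1.94×10⁴ rad/s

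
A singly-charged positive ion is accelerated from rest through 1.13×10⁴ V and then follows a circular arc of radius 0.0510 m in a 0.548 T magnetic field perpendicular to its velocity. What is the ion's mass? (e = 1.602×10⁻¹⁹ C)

Combine |q|V = ½mv² and r = mv/(|q|B): eliminate v to get m = qB²r²/(2V).
m = (1.602×10⁻¹⁹)(0.548)²(0.0510)²/(2·1.13×10⁴) ≈ 5.54×10⁻²⁷ kg.

m ≈ 5.54×10⁻²⁷ kg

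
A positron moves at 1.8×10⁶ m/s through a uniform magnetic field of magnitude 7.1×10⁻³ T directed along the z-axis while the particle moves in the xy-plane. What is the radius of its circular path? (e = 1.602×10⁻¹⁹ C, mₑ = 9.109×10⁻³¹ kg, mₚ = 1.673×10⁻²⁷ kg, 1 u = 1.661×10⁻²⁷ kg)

The magnetic force provides the centripetal force: |q|vB = mv²/r.
r = mv/(|q|B) = (9.109×10⁻³¹)(1.8×10⁶)/((1.602×10⁻¹⁹)(7.1×10⁻³)) ≈ 1.4×10⁻³ m.

r ≈ 1.4×10⁻³ m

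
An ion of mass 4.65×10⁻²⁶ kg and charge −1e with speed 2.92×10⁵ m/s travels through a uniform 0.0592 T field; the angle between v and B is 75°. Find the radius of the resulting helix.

r ≈ 1.38 m

v⊥ = v sinθ = 2.92×10⁵·sin75° ≈ 2.821×10⁵ m/s.
r = m v⊥/(|q|B) = (4.65×10⁻²⁶)(2.821×10⁵)/((1.602×10⁻¹⁹)(0.0592)) ≈ 1.38 m.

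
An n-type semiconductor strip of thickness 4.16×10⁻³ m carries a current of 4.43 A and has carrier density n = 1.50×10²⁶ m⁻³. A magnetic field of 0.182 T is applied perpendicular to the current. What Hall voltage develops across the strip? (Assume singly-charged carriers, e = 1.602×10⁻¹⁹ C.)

V_H = IB/(n e t).
V_H = (4.43)(0.182)/((1.50×10²⁶)(1.602×10⁻¹⁹)(4.16×10⁻³)) ≈ 8.07×10⁻⁶ V.

V_H ≈ 8.07×10⁻⁶ V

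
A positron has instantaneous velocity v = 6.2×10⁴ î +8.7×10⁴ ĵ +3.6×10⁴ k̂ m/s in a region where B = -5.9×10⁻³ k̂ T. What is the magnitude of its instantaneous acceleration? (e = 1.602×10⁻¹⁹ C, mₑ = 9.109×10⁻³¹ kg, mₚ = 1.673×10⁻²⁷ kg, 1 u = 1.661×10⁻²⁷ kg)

v×B = (-513, 366, 0) N/C.
F = q v×B = (1.602×10⁻¹⁹ C)·(-513, 366, 0) = (-8.22×10⁻¹⁷, 5.86×10⁻¹⁷, 0) N.
|a| = |F|/m = 1.010×10⁻¹⁶/9.109×10⁻³¹ ≈ 1.11×10¹⁴ m/s².

|a| ≈ 1.11×10¹⁴ m/s²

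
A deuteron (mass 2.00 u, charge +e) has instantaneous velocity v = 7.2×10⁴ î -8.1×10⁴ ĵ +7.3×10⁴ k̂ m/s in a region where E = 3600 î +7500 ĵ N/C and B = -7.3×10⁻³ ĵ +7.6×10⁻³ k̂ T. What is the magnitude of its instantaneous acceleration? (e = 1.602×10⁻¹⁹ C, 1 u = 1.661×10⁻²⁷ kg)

v×B = (-82.7, -547, -526) N/C.
E + v×B = (3520, 6950, -526) N/C.
F = q(E + v×B) = (1.602×10⁻¹⁹ C)·(3520, 6950, -526) = (5.63×10⁻¹⁶, 1.11×10⁻¹⁵, -8.42×10⁻¹⁷) N.
|a| = |F|/m = 1.251×10⁻¹⁵/3.322×10⁻²⁷ ≈ 3.77×10¹¹ m/s².

|a| ≈ 3.77×10¹¹ m/s²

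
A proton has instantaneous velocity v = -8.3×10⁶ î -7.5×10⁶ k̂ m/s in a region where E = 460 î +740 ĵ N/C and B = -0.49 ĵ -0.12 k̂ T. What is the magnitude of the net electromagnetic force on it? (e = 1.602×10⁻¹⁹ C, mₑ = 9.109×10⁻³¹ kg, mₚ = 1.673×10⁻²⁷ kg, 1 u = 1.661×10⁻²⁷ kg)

v×B = (-3.68×10⁶, -9.96×10⁵, 4.07×10⁶) N/C.
E + v×B = (-3.67×10⁶, -9.95×10⁵, 4.07×10⁶) N/C.
F = q(E + v×B) = (1.602×10⁻¹⁹ C)·(-3.67×10⁶, -9.95×10⁵, 4.07×10⁶) = (-5.89×10⁻¹³, -1.59×10⁻¹³, 6.52×10⁻¹³) N.
|F| = 8.92×10⁻¹³ N.

|F| ≈ 8.92×10⁻¹³ N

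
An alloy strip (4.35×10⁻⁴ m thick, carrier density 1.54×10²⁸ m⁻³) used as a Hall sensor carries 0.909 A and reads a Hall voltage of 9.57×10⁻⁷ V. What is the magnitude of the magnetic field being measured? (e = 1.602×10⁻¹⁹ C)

From V_H = IB/(n e t), B = V_H n e t / I.
B = (9.57×10⁻⁷)(1.54×10²⁸)(1.602×10⁻¹⁹)(4.35×10⁻⁴)/0.909 ≈ 1.13 T.

B ≈ 1.13 T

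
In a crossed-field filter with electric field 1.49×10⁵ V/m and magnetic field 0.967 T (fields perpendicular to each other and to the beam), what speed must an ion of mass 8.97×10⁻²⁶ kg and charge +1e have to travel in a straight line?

For undeflected motion the electric and magnetic forces balance: qE = qvB.
v = E/B = 1.49×10⁵/0.967 = 1.54×10⁵ m/s.

v = 1.54×10⁵ m/s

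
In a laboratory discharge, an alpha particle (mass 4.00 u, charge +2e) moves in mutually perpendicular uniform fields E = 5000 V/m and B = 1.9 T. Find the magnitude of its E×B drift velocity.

The steady drift has the magnetic force balancing the electric force, so v_d = E/B.
v_d = 5000/1.9 = 2600 m/s.

v_d ≈ 2600 m/s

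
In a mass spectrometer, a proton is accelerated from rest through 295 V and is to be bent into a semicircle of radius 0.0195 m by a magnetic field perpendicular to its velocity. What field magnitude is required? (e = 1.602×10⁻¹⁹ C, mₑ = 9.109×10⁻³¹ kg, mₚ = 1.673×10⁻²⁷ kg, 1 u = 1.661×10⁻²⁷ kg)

v = √(2|q|V/m) = √(2·1.602×10⁻¹⁹·295/1.673×10⁻²⁷) ≈ 2.377×10⁵ m/s.
B = mv/(|q|r) = (1.673×10⁻²⁷)(2.377×10⁵)/((1.602×10⁻¹⁹)(0.0195)) ≈ 0.127 T.

B ≈ 0.127 T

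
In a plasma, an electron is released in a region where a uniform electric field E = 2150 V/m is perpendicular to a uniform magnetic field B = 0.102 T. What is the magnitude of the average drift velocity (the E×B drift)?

v_d ≈ 2.11×10⁴ m/s

The steady drift has the magnetic force balancing the electric force, so v_d = E/B.
v_d = 2150/0.102 = 2.11×10⁴ m/s.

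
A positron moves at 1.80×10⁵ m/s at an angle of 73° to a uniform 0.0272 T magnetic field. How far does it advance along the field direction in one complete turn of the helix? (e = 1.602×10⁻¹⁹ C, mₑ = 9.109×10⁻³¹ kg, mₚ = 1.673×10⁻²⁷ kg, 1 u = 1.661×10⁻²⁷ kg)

p ≈ 6.91×10⁻⁵ m

v∥ = v cosθ = 1.80×10⁵·cos73° ≈ 5.263×10⁴ m/s.
T = 2πm/(|q|B) = 2π(9.109×10⁻³¹)/((1.602×10⁻¹⁹)(0.0272)) ≈ 1.313×10⁻⁹ s.
pitch = v∥ T = (5.263×10⁴)(1.313×10⁻⁹) ≈ 6.91×10⁻⁵ m.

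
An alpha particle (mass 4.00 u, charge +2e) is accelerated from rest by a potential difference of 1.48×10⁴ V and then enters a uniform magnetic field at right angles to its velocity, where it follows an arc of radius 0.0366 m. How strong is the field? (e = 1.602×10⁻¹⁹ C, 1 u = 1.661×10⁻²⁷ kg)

v = √(2|q|V/m) = √(2·3.204×10⁻¹⁹·1.48×10⁴/6.644×10⁻²⁷) ≈ 1.195×10⁶ m/s.
B = mv/(|q|r) = (6.644×10⁻²⁷)(1.195×10⁶)/((3.204×10⁻¹⁹)(0.0366)) ≈ 0.677 T.

B ≈ 0.677 T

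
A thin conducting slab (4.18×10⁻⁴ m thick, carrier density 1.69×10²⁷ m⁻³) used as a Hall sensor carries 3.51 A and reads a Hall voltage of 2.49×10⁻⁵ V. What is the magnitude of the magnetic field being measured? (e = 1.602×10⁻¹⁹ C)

From V_H = IB/(n e t), B = V_H n e t / I.
B = (2.49×10⁻⁵)(1.69×10²⁷)(1.602×10⁻¹⁹)(4.18×10⁻⁴)/3.51 ≈ 0.803 T.

B ≈ 0.803 T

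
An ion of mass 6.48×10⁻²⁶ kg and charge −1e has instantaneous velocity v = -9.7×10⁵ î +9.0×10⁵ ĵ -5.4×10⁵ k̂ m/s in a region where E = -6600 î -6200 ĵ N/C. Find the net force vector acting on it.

F ≈ (1.06×10⁻¹⁵, 9.93×10⁻¹⁶, 0) N

Only an electric field acts, so F = qE = (−1.602×10⁻¹⁹ C)·(-6600, -6200, 0) = (1.06×10⁻¹⁵, 9.93×10⁻¹⁶, 0) N.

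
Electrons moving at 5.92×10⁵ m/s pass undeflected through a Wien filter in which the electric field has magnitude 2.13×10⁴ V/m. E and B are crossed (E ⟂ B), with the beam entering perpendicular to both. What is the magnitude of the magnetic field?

Balance of forces in the selector: qE = qvB ⇒ B = E/v.
B = 2.13×10⁴/5.92×10⁵ = 0.0360 T.

B = 0.0360 T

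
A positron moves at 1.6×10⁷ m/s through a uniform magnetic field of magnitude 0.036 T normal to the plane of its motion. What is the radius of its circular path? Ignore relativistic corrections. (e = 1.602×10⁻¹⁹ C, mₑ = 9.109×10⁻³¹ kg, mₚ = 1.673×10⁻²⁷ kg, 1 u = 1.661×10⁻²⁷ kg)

r ≈ 2.5×10⁻³ m

The magnetic force provides the centripetal force: |q|vB = mv²/r.
r = mv/(|q|B) = (9.109×10⁻³¹)(1.6×10⁷)/((1.602×10⁻¹⁹)(0.036)) ≈ 2.5×10⁻³ m.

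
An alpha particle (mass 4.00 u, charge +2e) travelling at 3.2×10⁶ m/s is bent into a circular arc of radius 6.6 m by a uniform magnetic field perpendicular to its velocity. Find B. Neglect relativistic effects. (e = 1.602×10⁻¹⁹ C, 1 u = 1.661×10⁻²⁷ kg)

B ≈ 0.010 T

From |q|vB = mv²/r, B = mv/(|q|r).
B = (6.644×10⁻²⁷)(3.2×10⁶)/((3.204×10⁻¹⁹)(6.6)) ≈ 0.010 T.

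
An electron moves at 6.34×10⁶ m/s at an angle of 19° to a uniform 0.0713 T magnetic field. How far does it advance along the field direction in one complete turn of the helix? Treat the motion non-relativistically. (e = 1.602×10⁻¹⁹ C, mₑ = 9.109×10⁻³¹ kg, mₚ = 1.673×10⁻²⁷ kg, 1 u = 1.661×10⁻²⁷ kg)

v∥ = v cosθ = 6.34×10⁶·cos19° ≈ 5.995×10⁶ m/s.
T = 2πm/(|q|B) = 2π(9.109×10⁻³¹)/((1.602×10⁻¹⁹)(0.0713)) ≈ 5.011×10⁻¹⁰ s.
pitch = v∥ T = (5.995×10⁶)(5.011×10⁻¹⁰) ≈ 3.00×10⁻³ m.

p ≈ 3.00×10⁻³ m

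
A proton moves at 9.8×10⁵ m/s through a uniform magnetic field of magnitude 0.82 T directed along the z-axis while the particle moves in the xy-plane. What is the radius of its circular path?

The magnetic force provides the centripetal force: |q|vB = mv²/r.
r = mv/(|q|B) = (1.673×10⁻²⁷)(9.8×10⁵)/((1.602×10⁻¹⁹)(0.82)) ≈ 0.012 m.

r ≈ 0.012 m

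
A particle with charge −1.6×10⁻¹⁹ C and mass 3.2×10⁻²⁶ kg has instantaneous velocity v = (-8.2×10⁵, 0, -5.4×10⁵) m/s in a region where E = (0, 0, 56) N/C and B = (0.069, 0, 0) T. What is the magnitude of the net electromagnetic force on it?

|F| ≈ 5.96×10⁻¹⁵ N

v×B = (0, -3.73×10⁴, 0) N/C.
E + v×B = (0, -3.73×10⁴, 56.0) N/C.
F = q(E + v×B) = (−1.6×10⁻¹⁹ C)·(0, -3.73×10⁴, 56.0) = (0, 5.96×10⁻¹⁵, -8.96×10⁻¹⁸) N.
|F| = 5.96×10⁻¹⁵ N.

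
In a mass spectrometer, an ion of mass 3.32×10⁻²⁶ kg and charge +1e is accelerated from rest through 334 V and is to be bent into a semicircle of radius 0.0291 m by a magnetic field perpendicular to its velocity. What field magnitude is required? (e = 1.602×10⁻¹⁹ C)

B ≈ 0.404 T

v = √(2|q|V/m) = √(2·1.602×10⁻¹⁹·334/3.32×10⁻²⁶) ≈ 5.677×10⁴ m/s.
B = mv/(|q|r) = (3.32×10⁻²⁶)(5.677×10⁴)/((1.602×10⁻¹⁹)(0.0291)) ≈ 0.404 T.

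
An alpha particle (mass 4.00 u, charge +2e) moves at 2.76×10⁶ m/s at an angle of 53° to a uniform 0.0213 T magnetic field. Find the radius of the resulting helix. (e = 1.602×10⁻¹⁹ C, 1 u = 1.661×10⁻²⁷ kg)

v⊥ = v sinθ = 2.76×10⁶·sin53° ≈ 2.204×10⁶ m/s.
r = m v⊥/(|q|B) = (6.644×10⁻²⁷)(2.204×10⁶)/((3.204×10⁻¹⁹)(0.0213)) ≈ 2.15 m.

r ≈ 2.15 m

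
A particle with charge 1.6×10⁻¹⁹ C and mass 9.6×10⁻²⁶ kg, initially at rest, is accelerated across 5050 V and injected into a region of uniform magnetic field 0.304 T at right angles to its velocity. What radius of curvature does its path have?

r ≈ 0.256 m

Acceleration: |q|V = ½mv² ⇒ v = √(2|q|V/m) = √(2·1.6×10⁻¹⁹·5050/9.6×10⁻²⁶) ≈ 1.297×10⁵ m/s.
In the field: r = mv/(|q|B) = (9.6×10⁻²⁶)(1.297×10⁵)/((1.6×10⁻¹⁹)(0.304)) ≈ 0.256 m.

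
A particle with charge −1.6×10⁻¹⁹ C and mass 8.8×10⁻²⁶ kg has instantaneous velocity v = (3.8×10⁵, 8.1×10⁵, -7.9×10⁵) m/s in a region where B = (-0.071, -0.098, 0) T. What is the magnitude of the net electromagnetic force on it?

v×B = (-7.74×10⁴, 5.61×10⁴, 2.03×10⁴) N/C.
F = q v×B = (−1.6×10⁻¹⁹ C)·(-7.74×10⁴, 5.61×10⁴, 2.03×10⁴) = (1.24×10⁻¹⁴, -8.97×10⁻¹⁵, -3.24×10⁻¹⁵) N.
|F| = 1.56×10⁻¹⁴ N.

|F| ≈ 1.56×10⁻¹⁴ N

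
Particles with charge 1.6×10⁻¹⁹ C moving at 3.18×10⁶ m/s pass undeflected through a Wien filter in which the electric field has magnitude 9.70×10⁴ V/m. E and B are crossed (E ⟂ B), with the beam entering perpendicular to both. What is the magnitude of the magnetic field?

Balance of forces in the selector: qE = qvB ⇒ B = E/v.
B = 9.70×10⁴/3.18×10⁶ = 0.0305 T.

B = 0.0305 T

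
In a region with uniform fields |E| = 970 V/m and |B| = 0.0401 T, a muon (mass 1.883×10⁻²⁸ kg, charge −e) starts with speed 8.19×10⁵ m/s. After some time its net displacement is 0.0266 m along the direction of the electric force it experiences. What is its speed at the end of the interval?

B does no work; ΔKE = |q|E d.
½mv_f² = ½mv₀² + |q|Ed = ½(1.883×10⁻²⁸)(8.19×10⁵)² + (1.602×10⁻¹⁹)(970)(0.0266) ≈ 6.315×10⁻¹⁷ J + 4.133×10⁻¹⁸ J ≈ 6.729×10⁻¹⁷ J.
v_f = √(2·6.729×10⁻¹⁷/1.883×10⁻²⁸) ≈ 8.45×10⁵ m/s.

v_f ≈ 8.45×10⁵ m/s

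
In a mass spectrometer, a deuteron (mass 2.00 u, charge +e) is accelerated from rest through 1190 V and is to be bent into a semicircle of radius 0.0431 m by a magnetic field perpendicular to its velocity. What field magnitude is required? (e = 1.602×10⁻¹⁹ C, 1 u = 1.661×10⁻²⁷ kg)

v = √(2|q|V/m) = √(2·1.602×10⁻¹⁹·1190/3.322×10⁻²⁷) ≈ 3.388×10⁵ m/s.
B = mv/(|q|r) = (3.322×10⁻²⁷)(3.388×10⁵)/((1.602×10⁻¹⁹)(0.0431)) ≈ 0.163 T.

B ≈ 0.163 T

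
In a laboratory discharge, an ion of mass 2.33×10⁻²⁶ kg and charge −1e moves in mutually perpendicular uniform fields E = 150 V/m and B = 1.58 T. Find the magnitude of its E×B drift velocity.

v_d ≈ 94.9 m/s

In crossed fields the guiding centre drifts at v_d = |E×B|/B² = E/B, independent of charge and mass.
v_d = 150/1.58 = 94.9 m/s.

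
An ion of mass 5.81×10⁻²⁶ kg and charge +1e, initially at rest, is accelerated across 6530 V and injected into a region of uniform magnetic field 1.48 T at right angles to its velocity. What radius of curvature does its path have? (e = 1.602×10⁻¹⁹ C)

r ≈ 0.0465 m

Acceleration: |q|V = ½mv² ⇒ v = √(2|q|V/m) = √(2·1.602×10⁻¹⁹·6530/5.81×10⁻²⁶) ≈ 1.898×10⁵ m/s.
In the field: r = mv/(|q|B) = (5.81×10⁻²⁶)(1.898×10⁵)/((1.602×10⁻¹⁹)(1.48)) ≈ 0.0465 m.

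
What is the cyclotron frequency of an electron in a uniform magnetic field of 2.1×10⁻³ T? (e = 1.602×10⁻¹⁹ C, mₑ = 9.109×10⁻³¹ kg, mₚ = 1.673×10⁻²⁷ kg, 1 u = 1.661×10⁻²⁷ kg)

f = |q|B/(2πm).
f = (1.602×10⁻¹⁹)(2.1×10⁻³)/(2π·9.109×10⁻³¹) ≈ 5.9×10⁷ Hz.

f ≈ 5.9×10⁷ Hz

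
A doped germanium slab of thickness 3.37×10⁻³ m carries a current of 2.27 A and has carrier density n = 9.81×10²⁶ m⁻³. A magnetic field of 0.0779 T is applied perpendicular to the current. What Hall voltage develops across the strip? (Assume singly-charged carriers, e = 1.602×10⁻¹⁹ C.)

V_H ≈ 3.34×10⁻⁷ V

V_H = IB/(n e t).
V_H = (2.27)(0.0779)/((9.81×10²⁶)(1.602×10⁻¹⁹)(3.37×10⁻³)) ≈ 3.34×10⁻⁷ V.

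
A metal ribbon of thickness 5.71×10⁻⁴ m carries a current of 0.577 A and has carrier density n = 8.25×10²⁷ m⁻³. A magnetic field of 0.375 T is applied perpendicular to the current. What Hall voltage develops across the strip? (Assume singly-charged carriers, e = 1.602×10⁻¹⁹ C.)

V_H ≈ 2.87×10⁻⁷ V

V_H = IB/(n e t).
V_H = (0.577)(0.375)/((8.25×10²⁷)(1.602×10⁻¹⁹)(5.71×10⁻⁴)) ≈ 2.87×10⁻⁷ V.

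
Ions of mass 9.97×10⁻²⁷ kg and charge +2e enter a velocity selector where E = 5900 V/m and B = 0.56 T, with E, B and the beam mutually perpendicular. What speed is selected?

v = 1.1×10⁴ m/s

For undeflected motion the electric and magnetic forces balance: qE = qvB.
v = E/B = 5900/0.56 = 1.1×10⁴ m/s.
The result is independent of the particle's charge and mass.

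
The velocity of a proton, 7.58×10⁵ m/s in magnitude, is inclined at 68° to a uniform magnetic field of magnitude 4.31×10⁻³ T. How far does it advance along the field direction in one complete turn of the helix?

p ≈ 4.32 m

v∥ = v cosθ = 7.58×10⁵·cos68° ≈ 2.840×10⁵ m/s.
T = 2πm/(|q|B) = 2π(1.673×10⁻²⁷)/((1.602×10⁻¹⁹)(4.31×10⁻³)) ≈ 1.522×10⁻⁵ s.
pitch = v∥ T = (2.840×10⁵)(1.522×10⁻⁵) ≈ 4.32 m.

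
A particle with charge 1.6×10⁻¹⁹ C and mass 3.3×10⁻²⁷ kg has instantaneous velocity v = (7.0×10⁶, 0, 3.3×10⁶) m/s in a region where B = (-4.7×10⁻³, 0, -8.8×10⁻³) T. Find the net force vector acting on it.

F ≈ (0, 7.37×10⁻¹⁵, 0) N

v×B = (0, 4.61×10⁴, 0) N/C.
F = q v×B = (1.6×10⁻¹⁹ C)·(0, 4.61×10⁴, 0) = (0, 7.37×10⁻¹⁵, 0) N.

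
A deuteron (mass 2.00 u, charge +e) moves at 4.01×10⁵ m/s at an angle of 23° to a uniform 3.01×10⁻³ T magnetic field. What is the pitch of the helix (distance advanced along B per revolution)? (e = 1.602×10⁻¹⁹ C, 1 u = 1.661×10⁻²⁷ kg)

v∥ = v cosθ = 4.01×10⁵·cos23° ≈ 3.691×10⁵ m/s.
T = 2πm/(|q|B) = 2π(3.322×10⁻²⁷)/((1.602×10⁻¹⁹)(3.01×10⁻³)) ≈ 4.329×10⁻⁵ s.
pitch = v∥ T = (3.691×10⁵)(4.329×10⁻⁵) ≈ 16.0 m.

p ≈ 16.0 m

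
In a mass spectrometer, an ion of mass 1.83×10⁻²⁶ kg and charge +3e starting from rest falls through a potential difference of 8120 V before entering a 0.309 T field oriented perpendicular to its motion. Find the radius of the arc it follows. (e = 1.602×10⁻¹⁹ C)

Acceleration: |q|V = ½mv² ⇒ v = √(2|q|V/m) = √(2·4.806×10⁻¹⁹·8120/1.83×10⁻²⁶) ≈ 6.531×10⁵ m/s.
In the field: r = mv/(|q|B) = (1.83×10⁻²⁶)(6.531×10⁵)/((4.806×10⁻¹⁹)(0.309)) ≈ 0.0805 m.

r ≈ 0.0805 m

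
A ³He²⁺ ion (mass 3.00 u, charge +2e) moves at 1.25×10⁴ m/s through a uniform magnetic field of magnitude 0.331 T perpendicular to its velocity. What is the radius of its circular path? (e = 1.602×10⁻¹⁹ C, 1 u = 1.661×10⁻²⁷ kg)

The magnetic force provides the centripetal force: |q|vB = mv²/r.
r = mv/(|q|B) = (4.983×10⁻²⁷)(1.25×10⁴)/((3.204×10⁻¹⁹)(0.331)) ≈ 5.87×10⁻⁴ m.

r ≈ 5.87×10⁻⁴ m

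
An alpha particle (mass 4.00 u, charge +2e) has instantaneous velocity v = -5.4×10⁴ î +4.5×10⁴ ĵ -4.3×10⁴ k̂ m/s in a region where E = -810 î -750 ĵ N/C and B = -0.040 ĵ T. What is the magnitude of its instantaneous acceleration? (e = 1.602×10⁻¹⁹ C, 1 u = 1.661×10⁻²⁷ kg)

|a| ≈ 1.64×10¹¹ m/s²

v×B = (-1720, 0, 2160) N/C.
E + v×B = (-2530, -750, 2160) N/C.
F = q(E + v×B) = (3.204×10⁻¹⁹ C)·(-2530, -750, 2160) = (-8.11×10⁻¹⁶, -2.40×10⁻¹⁶, 6.92×10⁻¹⁶) N.
|a| = |F|/m = 1.093×10⁻¹⁵/6.644×10⁻²⁷ ≈ 1.64×10¹¹ m/s².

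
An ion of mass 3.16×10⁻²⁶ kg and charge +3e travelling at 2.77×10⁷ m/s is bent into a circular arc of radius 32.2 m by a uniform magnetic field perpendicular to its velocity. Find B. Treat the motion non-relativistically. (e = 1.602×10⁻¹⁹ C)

B ≈ 0.0566 T

From |q|vB = mv²/r, B = mv/(|q|r).
B = (3.16×10⁻²⁶)(2.77×10⁷)/((4.806×10⁻¹⁹)(32.2)) ≈ 0.0566 T.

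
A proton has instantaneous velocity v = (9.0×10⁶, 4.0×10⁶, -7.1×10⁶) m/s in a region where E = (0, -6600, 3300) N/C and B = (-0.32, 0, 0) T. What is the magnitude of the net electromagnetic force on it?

v×B = (0, 2.27×10⁶, 1.28×10⁶) N/C.
E + v×B = (0, 2.27×10⁶, 1.28×10⁶) N/C.
F = q(E + v×B) = (1.602×10⁻¹⁹ C)·(0, 2.27×10⁶, 1.28×10⁶) = (0, 3.63×10⁻¹³, 2.06×10⁻¹³) N.
|F| = 4.17×10⁻¹³ N.

|F| ≈ 4.17×10⁻¹³ N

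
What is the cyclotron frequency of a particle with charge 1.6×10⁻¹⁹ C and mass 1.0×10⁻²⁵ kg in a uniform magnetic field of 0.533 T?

f ≈ 1.36×10⁵ Hz

f = |q|B/(2πm).
f = (1.6×10⁻¹⁹)(0.533)/(2π·1.0×10⁻²⁵) ≈ 1.36×10⁵ Hz.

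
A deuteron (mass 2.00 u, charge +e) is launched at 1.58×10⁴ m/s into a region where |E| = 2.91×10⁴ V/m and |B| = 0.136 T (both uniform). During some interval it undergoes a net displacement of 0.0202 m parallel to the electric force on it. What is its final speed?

v_f ≈ 2.39×10⁵ m/s

B does no work; ΔKE = |q|E d.
½mv_f² = ½mv₀² + |q|Ed = ½(3.322×10⁻²⁷)(1.58×10⁴)² + (1.602×10⁻¹⁹)(2.91×10⁴)(0.0202) ≈ 4.147×10⁻¹⁹ J + 9.417×10⁻¹⁷ J ≈ 9.458×10⁻¹⁷ J.
v_f = √(2·9.458×10⁻¹⁷/3.322×10⁻²⁷) ≈ 2.39×10⁵ m/s.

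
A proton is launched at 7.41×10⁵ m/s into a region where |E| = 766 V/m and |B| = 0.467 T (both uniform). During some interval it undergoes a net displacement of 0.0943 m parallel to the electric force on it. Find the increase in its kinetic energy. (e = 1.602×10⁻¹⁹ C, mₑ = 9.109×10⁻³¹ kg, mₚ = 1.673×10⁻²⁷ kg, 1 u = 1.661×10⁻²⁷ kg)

ΔKE ≈ 1.16×10⁻¹⁷ J

The magnetic force is always ⟂ v and does no work; only the electric force changes KE.
ΔKE = F_E · d = |q|E d = (1.602×10⁻¹⁹)(766)(0.0943) ≈ 1.16×10⁻¹⁷ J.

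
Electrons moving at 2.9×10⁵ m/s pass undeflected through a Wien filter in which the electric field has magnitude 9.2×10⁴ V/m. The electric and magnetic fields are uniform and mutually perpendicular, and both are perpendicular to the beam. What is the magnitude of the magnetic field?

B = 0.32 T

Balance of forces in the selector: qE = qvB ⇒ B = E/v.
B = 9.2×10⁴/2.9×10⁵ = 0.32 T.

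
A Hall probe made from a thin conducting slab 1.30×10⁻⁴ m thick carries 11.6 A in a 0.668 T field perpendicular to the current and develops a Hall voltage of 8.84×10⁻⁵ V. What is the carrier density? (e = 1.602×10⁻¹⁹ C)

From V_H = IB/(n e t), n = IB/(V_H e t).
n = (11.6)(0.668)/((8.84×10⁻⁵)(1.602×10⁻¹⁹)(1.30×10⁻⁴)) ≈ 4.21×10²⁷ m⁻³.

n ≈ 4.21×10²⁷ m⁻³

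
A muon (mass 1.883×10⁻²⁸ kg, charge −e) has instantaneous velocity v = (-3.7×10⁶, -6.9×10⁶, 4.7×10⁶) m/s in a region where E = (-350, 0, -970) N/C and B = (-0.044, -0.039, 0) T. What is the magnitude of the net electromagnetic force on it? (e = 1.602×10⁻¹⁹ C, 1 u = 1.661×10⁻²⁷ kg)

|F| ≈ 5.11×10⁻¹⁴ N

v×B = (1.83×10⁵, -2.07×10⁵, -1.59×10⁵) N/C.
E + v×B = (1.83×10⁵, -2.07×10⁵, -1.60×10⁵) N/C.
F = q(E + v×B) = (−1.602×10⁻¹⁹ C)·(1.83×10⁵, -2.07×10⁵, -1.60×10⁵) = (-2.93×10⁻¹⁴, 3.31×10⁻¹⁴, 2.57×10⁻¹⁴) N.
|F| = 5.11×10⁻¹⁴ N.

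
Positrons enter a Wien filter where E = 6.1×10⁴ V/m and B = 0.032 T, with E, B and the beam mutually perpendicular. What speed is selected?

v = 1.9×10⁶ m/s

Straight-line motion ⇒ electric and magnetic forces cancel, so E = vB.
v = E/B = 6.1×10⁴/0.032 = 1.9×10⁶ m/s.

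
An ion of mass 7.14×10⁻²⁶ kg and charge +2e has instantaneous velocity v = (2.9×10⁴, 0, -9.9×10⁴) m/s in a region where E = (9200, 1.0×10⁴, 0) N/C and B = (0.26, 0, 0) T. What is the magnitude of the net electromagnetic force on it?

v×B = (0, -2.57×10⁴, 0) N/C.
E + v×B = (9200, -1.57×10⁴, 0) N/C.
F = q(E + v×B) = (3.204×10⁻¹⁹ C)·(9200, -1.57×10⁴, 0) = (2.95×10⁻¹⁵, -5.04×10⁻¹⁵, 0) N.
|F| = 5.84×10⁻¹⁵ N.

|F| ≈ 5.84×10⁻¹⁵ N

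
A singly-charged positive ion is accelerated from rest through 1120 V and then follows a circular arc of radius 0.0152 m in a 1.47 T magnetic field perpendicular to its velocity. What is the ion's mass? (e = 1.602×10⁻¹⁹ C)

Combine |q|V = ½mv² and r = mv/(|q|B): eliminate v to get m = qB²r²/(2V).
m = (1.602×10⁻¹⁹)(1.47)²(0.0152)²/(2·1120) ≈ 3.57×10⁻²⁶ kg.

m ≈ 3.57×10⁻²⁶ kg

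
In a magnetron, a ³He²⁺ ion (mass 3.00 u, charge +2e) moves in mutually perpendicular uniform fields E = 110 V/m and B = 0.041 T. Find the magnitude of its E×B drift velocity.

v_d ≈ 2700 m/s

The steady drift has the magnetic force balancing the electric force, so v_d = E/B.
v_d = 110/0.041 = 2700 m/s.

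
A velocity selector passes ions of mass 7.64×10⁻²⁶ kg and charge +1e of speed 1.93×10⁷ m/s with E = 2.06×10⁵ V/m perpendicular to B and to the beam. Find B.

B = 0.0107 T

Balance of forces in the selector: qE = qvB ⇒ B = E/v.
B = 2.06×10⁵/1.93×10⁷ = 0.0107 T.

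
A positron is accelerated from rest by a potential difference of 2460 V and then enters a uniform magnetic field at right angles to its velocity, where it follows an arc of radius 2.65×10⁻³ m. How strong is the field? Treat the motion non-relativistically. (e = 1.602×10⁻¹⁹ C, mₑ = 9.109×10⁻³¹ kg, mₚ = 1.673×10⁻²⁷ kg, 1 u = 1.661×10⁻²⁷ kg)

B ≈ 0.0631 T

v = √(2|q|V/m) = √(2·1.602×10⁻¹⁹·2460/9.109×10⁻³¹) ≈ 2.942×10⁷ m/s.
B = mv/(|q|r) = (9.109×10⁻³¹)(2.942×10⁷)/((1.602×10⁻¹⁹)(2.65×10⁻³)) ≈ 0.0631 T.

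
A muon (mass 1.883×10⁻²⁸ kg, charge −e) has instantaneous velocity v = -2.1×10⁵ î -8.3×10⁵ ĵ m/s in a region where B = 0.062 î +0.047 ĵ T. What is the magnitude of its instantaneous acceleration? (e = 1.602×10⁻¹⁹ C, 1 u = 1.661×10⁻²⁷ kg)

v×B = (0, 0, 4.16×10⁴) N/C.
F = q v×B = (−1.602×10⁻¹⁹ C)·(0, 0, 4.16×10⁴) = (0, 0, -6.66×10⁻¹⁵) N.
|a| = |F|/m = 6.663×10⁻¹⁵/1.883×10⁻²⁸ ≈ 3.54×10¹³ m/s².

|a| ≈ 3.54×10¹³ m/s²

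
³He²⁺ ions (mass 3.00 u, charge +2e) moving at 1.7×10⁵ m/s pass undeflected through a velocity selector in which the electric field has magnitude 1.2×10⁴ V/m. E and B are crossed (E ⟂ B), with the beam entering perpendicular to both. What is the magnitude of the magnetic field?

Balance of forces in the selector: qE = qvB ⇒ B = E/v.
B = 1.2×10⁴/1.7×10⁵ = 0.071 T.

B = 0.071 T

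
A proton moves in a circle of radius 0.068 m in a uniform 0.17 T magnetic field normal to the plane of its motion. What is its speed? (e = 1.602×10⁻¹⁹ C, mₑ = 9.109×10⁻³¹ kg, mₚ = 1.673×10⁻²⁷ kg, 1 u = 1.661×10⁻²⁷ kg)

From |q|vB = mv²/r, v = |q|Br/m.
v = (1.602×10⁻¹⁹)(0.17)(0.068)/1.673×10⁻²⁷ ≈ 1.1×10⁶ m/s.

v ≈ 1.1×10⁶ m/s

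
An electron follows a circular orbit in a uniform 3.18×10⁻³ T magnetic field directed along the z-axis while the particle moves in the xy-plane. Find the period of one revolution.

The cyclotron period depends only on m, q, B: T = 2πm/(|q|B).
T = 2π(9.109×10⁻³¹)/((1.602×10⁻¹⁹)(3.18×10⁻³)) ≈ 1.12×10⁻⁸ s.

T ≈ 1.12×10⁻⁸ s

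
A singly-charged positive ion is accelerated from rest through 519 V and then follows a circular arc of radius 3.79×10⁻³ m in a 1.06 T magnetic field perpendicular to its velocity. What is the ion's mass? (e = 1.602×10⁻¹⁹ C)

Combine |q|V = ½mv² and r = mv/(|q|B): eliminate v to get m = qB²r²/(2V).
m = (1.602×10⁻¹⁹)(1.06)²(3.79×10⁻³)²/(2·519) ≈ 2.49×10⁻²⁷ kg.

m ≈ 2.49×10⁻²⁷ kg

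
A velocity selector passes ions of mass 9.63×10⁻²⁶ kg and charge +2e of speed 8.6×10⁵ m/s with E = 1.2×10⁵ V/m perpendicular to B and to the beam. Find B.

B = 0.14 T

Balance of forces in the selector: qE = qvB ⇒ B = E/v.
B = 1.2×10⁵/8.6×10⁵ = 0.14 T.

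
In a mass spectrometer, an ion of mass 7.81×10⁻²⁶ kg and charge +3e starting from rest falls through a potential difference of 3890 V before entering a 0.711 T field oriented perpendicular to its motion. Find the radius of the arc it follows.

Acceleration: |q|V = ½mv² ⇒ v = √(2|q|V/m) = √(2·4.806×10⁻¹⁹·3890/7.81×10⁻²⁶) ≈ 2.188×10⁵ m/s.
In the field: r = mv/(|q|B) = (7.81×10⁻²⁶)(2.188×10⁵)/((4.806×10⁻¹⁹)(0.711)) ≈ 0.0500 m.

r ≈ 0.0500 m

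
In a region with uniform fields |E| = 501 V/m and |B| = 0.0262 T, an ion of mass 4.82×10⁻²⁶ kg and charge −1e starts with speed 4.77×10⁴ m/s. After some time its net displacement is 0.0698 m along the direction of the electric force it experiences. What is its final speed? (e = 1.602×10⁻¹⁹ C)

v_f ≈ 5.01×10⁴ m/s

B does no work; ΔKE = |q|E d.
½mv_f² = ½mv₀² + |q|Ed = ½(4.82×10⁻²⁶)(4.77×10⁴)² + (1.602×10⁻¹⁹)(501)(0.0698) ≈ 5.483×10⁻¹⁷ J + 5.602×10⁻¹⁸ J ≈ 6.044×10⁻¹⁷ J.
v_f = √(2·6.044×10⁻¹⁷/4.82×10⁻²⁶) ≈ 5.01×10⁴ m/s.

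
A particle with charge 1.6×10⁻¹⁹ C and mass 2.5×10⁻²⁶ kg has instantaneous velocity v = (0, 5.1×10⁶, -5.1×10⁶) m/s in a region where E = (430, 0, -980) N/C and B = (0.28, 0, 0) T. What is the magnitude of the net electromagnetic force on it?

|F| ≈ 3.23×10⁻¹³ N

v×B = (0, -1.43×10⁶, -1.43×10⁶) N/C.
E + v×B = (430, -1.43×10⁶, -1.43×10⁶) N/C.
F = q(E + v×B) = (1.6×10⁻¹⁹ C)·(430, -1.43×10⁶, -1.43×10⁶) = (6.88×10⁻¹⁷, -2.28×10⁻¹³, -2.29×10⁻¹³) N.
|F| = 3.23×10⁻¹³ N.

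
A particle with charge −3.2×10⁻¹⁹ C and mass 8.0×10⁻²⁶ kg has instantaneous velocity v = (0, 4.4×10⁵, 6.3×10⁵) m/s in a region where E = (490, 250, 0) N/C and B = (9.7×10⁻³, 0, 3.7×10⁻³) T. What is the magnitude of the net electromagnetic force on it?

v×B = (1630, 6110, -4270) N/C.
E + v×B = (2120, 6360, -4270) N/C.
F = q(E + v×B) = (−3.2×10⁻¹⁹ C)·(2120, 6360, -4270) = (-6.78×10⁻¹⁶, -2.04×10⁻¹⁵, 1.37×10⁻¹⁵) N.
|F| = 2.54×10⁻¹⁵ N.

|F| ≈ 2.54×10⁻¹⁵ N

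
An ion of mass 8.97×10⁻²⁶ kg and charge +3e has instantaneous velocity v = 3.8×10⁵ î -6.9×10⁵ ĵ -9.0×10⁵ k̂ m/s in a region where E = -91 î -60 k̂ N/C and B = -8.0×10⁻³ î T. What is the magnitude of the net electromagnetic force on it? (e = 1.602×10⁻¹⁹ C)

v×B = (0, 7200, -5520) N/C.
E + v×B = (-91.0, 7200, -5580) N/C.
F = q(E + v×B) = (4.806×10⁻¹⁹ C)·(-91.0, 7200, -5580) = (-4.37×10⁻¹⁷, 3.46×10⁻¹⁵, -2.68×10⁻¹⁵) N.
|F| = 4.38×10⁻¹⁵ N.

|F| ≈ 4.38×10⁻¹⁵ N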